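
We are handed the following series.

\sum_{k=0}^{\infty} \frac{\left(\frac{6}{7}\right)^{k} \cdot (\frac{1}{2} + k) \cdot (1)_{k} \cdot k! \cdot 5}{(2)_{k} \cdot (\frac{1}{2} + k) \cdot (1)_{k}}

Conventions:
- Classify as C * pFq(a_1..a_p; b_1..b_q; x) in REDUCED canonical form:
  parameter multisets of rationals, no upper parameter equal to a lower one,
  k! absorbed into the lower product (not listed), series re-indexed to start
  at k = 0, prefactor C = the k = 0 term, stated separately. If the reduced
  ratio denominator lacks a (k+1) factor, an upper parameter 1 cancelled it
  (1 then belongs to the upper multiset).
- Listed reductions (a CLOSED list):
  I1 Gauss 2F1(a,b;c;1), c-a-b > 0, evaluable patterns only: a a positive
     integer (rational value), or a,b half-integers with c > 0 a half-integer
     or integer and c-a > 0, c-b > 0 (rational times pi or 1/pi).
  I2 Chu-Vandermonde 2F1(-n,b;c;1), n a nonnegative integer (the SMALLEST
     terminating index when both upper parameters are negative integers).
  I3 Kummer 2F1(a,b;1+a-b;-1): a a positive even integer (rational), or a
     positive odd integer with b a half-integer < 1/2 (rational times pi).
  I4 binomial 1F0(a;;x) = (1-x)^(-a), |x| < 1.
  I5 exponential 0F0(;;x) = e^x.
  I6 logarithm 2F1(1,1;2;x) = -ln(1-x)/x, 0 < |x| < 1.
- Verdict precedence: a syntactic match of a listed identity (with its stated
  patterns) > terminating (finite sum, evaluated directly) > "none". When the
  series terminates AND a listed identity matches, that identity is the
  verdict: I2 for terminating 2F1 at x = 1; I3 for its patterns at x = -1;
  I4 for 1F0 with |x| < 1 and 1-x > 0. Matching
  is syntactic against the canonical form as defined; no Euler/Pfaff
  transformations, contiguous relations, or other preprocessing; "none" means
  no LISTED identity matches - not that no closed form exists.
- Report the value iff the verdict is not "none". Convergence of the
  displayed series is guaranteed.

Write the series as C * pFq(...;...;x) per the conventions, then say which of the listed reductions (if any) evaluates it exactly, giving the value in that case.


At argument \frac{6}{7}: a 2F1 with upper {1, 1}, lower {2}, scaled by C = 5. Verdict: the logarithmic series (I6) fires (the logarithm: parameters (1,1;2), x = \frac{6}{7}). Exact value: \left(-\frac{35}{6}\right) \cdot \ln\left(\frac{1}{7}\right).

The tell: with t_0 = 5, striking the common factor k + 1/2 reduces the term (C = 5, x = 6/7).
Ratio: r(k) = \frac{6}{7} * (k+1) (k+1) / [(k+2) (k+1)] - rational in k, leading ratio \frac{6}{7}; with t_0 = 5, classification follows.


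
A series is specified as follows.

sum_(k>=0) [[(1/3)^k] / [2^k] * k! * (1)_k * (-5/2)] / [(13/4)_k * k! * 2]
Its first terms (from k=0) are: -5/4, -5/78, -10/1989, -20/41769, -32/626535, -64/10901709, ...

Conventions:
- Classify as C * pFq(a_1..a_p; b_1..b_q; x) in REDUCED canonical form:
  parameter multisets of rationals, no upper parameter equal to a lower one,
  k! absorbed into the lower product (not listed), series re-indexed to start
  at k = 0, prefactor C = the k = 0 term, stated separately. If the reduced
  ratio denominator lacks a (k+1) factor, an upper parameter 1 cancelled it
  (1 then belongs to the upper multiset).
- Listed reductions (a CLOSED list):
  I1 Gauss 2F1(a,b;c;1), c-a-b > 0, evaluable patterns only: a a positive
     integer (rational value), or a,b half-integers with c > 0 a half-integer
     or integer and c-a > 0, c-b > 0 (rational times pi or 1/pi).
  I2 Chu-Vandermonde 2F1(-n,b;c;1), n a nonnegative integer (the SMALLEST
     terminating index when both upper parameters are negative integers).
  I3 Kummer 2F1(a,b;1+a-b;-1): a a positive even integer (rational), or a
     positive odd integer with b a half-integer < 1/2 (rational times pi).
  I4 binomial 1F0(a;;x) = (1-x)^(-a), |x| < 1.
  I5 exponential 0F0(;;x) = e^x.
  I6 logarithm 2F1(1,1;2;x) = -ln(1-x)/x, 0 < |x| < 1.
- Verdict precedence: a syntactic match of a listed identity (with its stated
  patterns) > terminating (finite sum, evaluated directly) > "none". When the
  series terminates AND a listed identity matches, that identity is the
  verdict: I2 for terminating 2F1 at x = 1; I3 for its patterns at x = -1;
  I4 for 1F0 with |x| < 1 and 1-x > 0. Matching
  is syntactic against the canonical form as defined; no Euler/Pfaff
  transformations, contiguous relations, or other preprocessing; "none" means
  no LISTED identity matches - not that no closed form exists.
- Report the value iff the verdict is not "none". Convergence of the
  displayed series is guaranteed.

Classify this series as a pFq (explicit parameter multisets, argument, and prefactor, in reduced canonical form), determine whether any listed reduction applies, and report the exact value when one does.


With C = -5/4: the canonical form is 2F1(1, 1; 13/4; 1/6). Verdict: none. No listed pattern accepts 2F1(1, 1; 13/4; 1/6).

Key observation: t_0 = -5/4 here, and the two k-th powers (C = -5/4) combine into one argument.
Step ratio: r(k) = (1/6) * (k+1) (k+1) / [(k+13/4) (k+1)] - rational in k, leading ratio (1/6); with t_0 = -5/4, classification follows.


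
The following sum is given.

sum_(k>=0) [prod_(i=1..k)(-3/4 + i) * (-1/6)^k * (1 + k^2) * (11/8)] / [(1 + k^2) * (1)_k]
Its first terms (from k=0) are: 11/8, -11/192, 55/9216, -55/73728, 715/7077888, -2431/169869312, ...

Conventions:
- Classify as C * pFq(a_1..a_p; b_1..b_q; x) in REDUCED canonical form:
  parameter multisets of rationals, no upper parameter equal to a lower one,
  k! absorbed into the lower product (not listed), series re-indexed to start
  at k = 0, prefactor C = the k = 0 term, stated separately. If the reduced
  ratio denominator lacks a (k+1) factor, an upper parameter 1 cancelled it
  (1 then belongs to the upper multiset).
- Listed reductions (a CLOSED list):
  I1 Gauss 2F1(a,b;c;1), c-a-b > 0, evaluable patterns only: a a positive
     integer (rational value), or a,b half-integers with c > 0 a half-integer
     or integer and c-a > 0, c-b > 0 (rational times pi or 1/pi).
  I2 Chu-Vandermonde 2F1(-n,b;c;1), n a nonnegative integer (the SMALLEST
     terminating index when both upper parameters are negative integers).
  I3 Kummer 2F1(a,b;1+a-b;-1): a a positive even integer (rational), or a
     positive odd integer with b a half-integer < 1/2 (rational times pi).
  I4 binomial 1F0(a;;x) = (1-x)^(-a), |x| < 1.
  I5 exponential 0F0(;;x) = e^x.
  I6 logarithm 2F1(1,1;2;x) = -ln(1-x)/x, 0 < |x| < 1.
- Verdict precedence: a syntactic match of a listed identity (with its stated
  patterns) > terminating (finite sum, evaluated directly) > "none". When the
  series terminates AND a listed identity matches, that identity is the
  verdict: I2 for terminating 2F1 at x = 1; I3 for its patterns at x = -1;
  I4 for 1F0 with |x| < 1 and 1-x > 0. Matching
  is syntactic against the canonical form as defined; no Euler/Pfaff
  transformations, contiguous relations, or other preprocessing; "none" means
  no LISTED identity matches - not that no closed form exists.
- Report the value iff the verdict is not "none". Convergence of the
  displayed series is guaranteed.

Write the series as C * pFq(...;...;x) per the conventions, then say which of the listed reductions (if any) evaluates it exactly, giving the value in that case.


Canonical form: C = 11/8 times 1F0 with upper {1/4}, lower {-}, x = -1/6. Verdict at x = -1/6: binomial (I4) matches (the 1F0 binomial series: exponent -1/4, x = -1/6). Its exact value is (11/8) * (7/6)^(-1/4).

Key observation: from the first term 11/8: (1)_k (C = 11/8, x = -1/6) is k! itself.
Adjacent-term ratio: r(k) = (-1/6) * (k+1/4) / [(k+1)] - rational; roots negated = parameters, x = (-1/6), C = 11/8.


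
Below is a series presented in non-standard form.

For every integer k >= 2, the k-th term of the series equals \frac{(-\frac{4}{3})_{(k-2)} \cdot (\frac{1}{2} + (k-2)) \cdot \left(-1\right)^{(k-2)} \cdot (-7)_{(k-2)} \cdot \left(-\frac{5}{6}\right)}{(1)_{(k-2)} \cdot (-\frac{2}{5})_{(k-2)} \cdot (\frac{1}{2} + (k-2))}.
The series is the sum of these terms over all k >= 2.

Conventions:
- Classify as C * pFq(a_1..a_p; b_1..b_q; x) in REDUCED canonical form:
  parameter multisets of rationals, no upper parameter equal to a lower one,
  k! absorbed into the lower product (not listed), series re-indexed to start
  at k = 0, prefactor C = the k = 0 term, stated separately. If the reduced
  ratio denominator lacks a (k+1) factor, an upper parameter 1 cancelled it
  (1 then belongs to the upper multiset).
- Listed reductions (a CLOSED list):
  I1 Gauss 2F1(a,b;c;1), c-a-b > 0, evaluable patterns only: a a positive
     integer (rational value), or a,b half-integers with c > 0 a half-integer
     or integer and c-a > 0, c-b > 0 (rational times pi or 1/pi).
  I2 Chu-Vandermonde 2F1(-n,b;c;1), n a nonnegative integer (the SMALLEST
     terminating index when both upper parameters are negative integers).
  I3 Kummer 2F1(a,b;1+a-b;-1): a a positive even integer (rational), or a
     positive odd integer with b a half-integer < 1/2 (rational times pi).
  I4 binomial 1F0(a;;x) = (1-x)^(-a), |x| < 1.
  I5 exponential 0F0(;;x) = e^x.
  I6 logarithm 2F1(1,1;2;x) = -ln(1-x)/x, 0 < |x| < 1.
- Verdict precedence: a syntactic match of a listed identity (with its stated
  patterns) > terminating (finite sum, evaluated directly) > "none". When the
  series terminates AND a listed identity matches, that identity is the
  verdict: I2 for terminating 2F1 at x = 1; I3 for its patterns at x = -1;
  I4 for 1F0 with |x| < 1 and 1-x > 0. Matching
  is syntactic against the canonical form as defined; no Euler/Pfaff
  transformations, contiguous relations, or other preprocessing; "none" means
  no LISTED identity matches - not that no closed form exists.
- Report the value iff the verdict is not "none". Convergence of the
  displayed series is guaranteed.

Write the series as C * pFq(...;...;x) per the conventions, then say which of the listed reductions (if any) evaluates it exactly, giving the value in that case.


Key step: with t_0 = -\frac{5}{6}, (1)_k (C = -5/6, x = -1) is k! itself.
Step ratio: r(k) = -1 * (k-7) (k-\frac{4}{3}) / [(k-\frac{2}{5}) (k+1)] - rational in k. x = -1; t_0 = -\frac{5}{6}; negate the roots.

The series (x = -1) is 2F1: upper {-7, -\frac{4}{3}}, lower {-\frac{2}{5}}, prefactor -\frac{5}{6}. Verdict: terminating at k = 7: the factor (-7)_k kills every later term; summing the 8 survivors is exact. Exact value: \frac{3039205460}{52966953}.


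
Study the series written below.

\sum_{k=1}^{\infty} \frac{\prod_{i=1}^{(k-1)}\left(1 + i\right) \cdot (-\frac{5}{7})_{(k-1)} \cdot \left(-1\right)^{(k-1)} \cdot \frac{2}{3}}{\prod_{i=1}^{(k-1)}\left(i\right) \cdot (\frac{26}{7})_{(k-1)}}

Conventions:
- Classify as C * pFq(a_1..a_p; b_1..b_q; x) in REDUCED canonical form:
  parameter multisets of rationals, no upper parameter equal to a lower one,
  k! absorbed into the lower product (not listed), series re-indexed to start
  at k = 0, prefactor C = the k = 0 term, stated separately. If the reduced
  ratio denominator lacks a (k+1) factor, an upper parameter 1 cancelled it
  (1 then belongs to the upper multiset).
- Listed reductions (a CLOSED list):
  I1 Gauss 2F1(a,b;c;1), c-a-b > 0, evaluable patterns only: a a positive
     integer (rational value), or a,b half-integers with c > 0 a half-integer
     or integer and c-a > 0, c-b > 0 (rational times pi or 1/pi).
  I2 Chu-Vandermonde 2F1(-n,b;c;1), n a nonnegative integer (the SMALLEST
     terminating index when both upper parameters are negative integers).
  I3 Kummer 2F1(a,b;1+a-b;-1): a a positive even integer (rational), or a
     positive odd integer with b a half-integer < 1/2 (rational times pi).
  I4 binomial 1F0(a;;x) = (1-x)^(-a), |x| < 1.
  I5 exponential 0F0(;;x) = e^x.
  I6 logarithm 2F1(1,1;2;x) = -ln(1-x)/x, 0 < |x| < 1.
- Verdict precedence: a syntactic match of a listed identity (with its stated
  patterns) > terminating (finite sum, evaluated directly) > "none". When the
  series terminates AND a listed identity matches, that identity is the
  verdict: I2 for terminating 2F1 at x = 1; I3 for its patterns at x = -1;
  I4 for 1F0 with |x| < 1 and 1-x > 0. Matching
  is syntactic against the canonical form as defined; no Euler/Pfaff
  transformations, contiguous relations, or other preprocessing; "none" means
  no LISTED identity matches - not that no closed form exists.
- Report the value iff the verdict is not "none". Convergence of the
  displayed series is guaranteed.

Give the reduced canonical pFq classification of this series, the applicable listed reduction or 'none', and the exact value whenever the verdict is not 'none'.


The series (x = -1) is 2F1: upper {-\frac{5}{7}, 2}, lower {\frac{26}{7}}, prefactor \frac{2}{3}. Verdict: Kummer's theorem (I3) applies (x = -1; c = \frac{26}{7} equals 1+a-b for upper {-\frac{5}{7}, 2}: listed pattern). Exact value: \frac{19}{21}.

Key observation: t_0 being \frac{2}{3}, the running product (C = 2/3) telescopes to a rising factorial.
Adjacent-term ratio: r(k) = -1 * (k-\frac{5}{7}) (k+2) / [(k+\frac{26}{7}) (k+1)] - rational in k, leading ratio -1; with t_0 = \frac{2}{3}, classification follows.


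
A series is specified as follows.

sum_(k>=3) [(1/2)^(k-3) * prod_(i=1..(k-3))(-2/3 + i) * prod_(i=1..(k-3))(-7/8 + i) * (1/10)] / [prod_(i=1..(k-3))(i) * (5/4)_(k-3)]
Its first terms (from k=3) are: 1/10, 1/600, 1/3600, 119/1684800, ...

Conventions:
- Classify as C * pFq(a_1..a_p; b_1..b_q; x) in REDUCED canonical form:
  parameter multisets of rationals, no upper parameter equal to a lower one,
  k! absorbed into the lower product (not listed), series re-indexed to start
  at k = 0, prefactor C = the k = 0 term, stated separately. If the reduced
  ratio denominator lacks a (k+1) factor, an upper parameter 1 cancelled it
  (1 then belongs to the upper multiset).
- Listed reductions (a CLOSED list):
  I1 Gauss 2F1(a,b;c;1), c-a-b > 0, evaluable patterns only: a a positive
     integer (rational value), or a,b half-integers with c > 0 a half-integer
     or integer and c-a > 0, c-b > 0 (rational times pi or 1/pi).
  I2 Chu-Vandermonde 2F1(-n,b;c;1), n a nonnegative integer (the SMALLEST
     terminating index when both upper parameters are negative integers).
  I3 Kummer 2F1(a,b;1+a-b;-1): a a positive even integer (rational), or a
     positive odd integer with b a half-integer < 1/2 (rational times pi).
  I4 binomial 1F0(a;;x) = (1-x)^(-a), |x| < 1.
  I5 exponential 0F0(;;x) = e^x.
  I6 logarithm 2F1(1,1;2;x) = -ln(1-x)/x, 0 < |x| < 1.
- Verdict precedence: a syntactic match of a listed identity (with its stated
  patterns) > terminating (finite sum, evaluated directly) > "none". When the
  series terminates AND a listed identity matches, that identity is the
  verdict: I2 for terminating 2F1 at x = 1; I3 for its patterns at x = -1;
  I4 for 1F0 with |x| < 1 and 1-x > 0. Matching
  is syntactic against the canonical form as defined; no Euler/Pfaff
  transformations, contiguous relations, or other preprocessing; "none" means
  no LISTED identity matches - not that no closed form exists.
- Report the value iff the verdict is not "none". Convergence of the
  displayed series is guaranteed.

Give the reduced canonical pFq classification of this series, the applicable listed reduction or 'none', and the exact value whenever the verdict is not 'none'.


Canonical form: C = 1/10 times 2F1 with upper {1/8, 1/3}, lower {5/4}, x = 1/2. Verdict: none (x = 1/2): each listed identity misses the multisets {1/8, 1/3} ; {5/4}.

First insight: from the first term 1/10: the running product (C = 1/10) telescopes to a rising factorial.
Consecutive-term ratio: r(k) = (1/2) * (k+1/8) (k+1/3) / [(k+5/4) (k+1)] ; factor over Q: parameters, x = (1/2), and C = 1/10.


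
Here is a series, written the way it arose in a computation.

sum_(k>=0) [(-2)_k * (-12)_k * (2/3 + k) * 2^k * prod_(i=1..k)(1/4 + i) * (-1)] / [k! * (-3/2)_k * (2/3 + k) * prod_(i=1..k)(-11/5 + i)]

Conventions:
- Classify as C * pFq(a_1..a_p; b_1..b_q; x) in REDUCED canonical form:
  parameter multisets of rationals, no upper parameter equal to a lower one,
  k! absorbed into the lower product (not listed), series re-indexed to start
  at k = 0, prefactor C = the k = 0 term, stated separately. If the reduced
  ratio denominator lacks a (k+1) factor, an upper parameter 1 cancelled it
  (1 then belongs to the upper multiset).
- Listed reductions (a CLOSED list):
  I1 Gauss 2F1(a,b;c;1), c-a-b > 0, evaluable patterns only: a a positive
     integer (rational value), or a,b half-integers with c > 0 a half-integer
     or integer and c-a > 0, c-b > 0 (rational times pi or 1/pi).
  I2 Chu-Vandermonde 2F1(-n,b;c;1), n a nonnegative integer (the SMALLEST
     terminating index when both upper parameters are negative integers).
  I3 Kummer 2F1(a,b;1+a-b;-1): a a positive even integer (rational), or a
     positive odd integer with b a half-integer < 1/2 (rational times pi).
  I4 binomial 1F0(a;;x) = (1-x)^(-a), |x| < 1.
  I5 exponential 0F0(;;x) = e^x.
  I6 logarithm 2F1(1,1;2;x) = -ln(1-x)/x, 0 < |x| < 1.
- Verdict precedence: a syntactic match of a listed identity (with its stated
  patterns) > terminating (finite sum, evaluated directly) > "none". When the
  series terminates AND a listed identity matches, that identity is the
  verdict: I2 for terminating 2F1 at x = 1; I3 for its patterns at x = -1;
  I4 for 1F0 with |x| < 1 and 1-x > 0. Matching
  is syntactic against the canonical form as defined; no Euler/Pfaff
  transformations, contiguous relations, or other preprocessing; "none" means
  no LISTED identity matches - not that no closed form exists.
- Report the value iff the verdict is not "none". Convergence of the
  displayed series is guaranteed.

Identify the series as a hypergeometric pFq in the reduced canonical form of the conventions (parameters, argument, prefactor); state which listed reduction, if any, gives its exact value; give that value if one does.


At argument 2: a 3F2 with upper {-12, -2, 5/4}, lower {-3/2, -6/5}, scaled by C = -1. Verdict: terminating - upper parameter -2 makes this a finite sum (last index 2), evaluated exactly. Hence: -24853/3.

Structural cue: t_0 = -1 here, and k + 2/3 divides numerator and denominator alike; C = -1 after cancelling.
Ratio: r(k) = 2 * (k-12) (k-2) (k+5/4) / [(k-3/2) (k-6/5) (k+1)] - rational; roots negated = parameters, x = 2, C = -1.


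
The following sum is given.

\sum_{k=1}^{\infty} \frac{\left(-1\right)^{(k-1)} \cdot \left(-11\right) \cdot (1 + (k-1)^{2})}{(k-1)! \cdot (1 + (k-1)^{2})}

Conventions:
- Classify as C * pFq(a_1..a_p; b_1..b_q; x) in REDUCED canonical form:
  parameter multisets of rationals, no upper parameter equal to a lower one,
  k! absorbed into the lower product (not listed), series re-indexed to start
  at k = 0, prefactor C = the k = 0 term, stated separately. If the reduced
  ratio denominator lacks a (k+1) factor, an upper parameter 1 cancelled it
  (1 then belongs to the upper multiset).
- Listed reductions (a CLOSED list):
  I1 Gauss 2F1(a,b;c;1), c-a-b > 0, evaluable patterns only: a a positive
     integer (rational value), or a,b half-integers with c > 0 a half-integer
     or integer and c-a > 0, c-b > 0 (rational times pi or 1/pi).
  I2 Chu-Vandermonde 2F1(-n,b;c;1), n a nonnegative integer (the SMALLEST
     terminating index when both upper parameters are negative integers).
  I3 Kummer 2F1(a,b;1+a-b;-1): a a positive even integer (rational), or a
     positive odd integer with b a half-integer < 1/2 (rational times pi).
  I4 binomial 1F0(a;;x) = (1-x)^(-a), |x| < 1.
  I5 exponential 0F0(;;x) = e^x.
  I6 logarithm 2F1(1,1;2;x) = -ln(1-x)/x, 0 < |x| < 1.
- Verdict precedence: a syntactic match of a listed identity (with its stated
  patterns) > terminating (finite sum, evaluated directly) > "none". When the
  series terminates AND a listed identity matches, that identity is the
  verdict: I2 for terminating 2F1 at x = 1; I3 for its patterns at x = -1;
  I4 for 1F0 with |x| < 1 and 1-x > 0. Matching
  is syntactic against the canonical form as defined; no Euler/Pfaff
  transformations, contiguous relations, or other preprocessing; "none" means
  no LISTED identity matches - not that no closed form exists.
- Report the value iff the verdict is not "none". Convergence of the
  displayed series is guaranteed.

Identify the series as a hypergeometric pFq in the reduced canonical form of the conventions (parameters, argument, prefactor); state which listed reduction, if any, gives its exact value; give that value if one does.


At argument -1: a 0F0 with upper {-}, lower {-}, scaled by C = -11. Verdict: the exponential series (I5) matches (the 0F0 exponential series at x = -1). Sum: \left(-11\right) \cdot e^{-1}.

Key step: x = -1 and k^2 + 1 divides numerator and denominator alike; C = -11 after cancelling.
Consecutive-term ratio: r(k) = -1 * 1 / [(k+1)] - poly over poly, x = -1 from leading terms; C = -11 at k = 0.


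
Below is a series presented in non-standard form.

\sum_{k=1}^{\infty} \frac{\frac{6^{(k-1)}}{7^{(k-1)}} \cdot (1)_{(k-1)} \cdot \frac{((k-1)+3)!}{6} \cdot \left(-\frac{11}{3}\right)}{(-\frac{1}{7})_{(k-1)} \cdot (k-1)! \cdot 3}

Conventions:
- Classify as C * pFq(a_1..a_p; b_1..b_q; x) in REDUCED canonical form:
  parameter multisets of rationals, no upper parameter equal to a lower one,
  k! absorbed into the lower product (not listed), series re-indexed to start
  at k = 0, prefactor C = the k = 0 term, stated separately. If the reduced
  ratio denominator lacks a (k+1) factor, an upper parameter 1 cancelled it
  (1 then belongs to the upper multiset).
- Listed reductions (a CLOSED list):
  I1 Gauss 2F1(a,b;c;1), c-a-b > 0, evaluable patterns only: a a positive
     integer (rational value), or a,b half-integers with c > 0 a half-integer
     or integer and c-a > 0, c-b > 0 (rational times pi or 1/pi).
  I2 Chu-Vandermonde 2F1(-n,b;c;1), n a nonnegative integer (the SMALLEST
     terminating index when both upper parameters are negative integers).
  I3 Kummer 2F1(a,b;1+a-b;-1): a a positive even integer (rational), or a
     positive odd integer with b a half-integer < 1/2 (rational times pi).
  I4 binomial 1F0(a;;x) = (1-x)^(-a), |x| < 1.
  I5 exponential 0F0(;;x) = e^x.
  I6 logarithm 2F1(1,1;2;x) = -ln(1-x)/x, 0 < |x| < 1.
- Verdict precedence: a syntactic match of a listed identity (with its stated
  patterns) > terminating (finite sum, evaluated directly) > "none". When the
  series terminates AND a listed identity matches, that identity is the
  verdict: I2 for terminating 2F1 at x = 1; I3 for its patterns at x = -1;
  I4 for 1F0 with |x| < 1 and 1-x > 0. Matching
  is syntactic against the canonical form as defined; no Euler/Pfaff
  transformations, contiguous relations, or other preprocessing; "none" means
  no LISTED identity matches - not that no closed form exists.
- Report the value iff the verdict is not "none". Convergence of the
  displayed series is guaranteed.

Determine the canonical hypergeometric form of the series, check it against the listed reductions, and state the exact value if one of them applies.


Classification (C = -\frac{11}{9}): 2F1 with upper {1, 4}, lower {-\frac{1}{7}}, argument x = \frac{6}{7}. Verdict: none. A 2F1 with upper {1, 4} fits none of I1-I6 at x = \frac{6}{7}; the sum runs forever.

Key observation: t_0 being -\frac{11}{9}, the factorial ratio (prefactor -11/9) (k+a-1)!/(a-1)! is a rising factorial (a)_k.
Step ratio: r(k) = \frac{6}{7} * (k+1) (k+4) / [(k-\frac{1}{7}) (k+1)] - rational in k, leading ratio \frac{6}{7}; with t_0 = -\frac{11}{9}, classification follows.


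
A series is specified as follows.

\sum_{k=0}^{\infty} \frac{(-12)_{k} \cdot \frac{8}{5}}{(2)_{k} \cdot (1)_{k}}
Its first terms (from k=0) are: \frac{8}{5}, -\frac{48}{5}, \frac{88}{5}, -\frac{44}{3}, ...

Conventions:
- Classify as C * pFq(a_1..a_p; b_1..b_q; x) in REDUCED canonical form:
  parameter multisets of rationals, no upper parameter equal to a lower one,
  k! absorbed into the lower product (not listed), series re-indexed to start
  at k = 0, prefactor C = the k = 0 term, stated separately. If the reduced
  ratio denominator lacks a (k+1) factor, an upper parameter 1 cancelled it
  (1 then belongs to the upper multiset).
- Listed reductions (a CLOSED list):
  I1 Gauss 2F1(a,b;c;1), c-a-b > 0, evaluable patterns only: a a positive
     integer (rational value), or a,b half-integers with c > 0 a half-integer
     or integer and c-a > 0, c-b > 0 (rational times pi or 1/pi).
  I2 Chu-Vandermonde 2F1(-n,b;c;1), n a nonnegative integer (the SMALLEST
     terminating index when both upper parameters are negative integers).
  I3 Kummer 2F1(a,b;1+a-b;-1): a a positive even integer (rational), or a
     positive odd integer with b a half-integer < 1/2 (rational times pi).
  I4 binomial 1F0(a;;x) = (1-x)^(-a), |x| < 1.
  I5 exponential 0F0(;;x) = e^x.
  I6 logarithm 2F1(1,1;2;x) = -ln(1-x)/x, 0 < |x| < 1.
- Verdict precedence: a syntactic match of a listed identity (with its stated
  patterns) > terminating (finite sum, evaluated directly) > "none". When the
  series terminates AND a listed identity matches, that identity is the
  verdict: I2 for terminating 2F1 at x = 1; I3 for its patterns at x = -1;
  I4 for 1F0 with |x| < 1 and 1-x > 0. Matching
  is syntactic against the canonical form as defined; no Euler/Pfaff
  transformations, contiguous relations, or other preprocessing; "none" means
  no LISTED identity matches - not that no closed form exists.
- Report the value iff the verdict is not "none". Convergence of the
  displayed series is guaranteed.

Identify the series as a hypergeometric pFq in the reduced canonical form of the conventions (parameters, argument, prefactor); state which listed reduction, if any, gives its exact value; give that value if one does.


Reduced: x = 1, 1F1, upper = {-12}, lower = {2}, C = \frac{8}{5}. Verdict: terminating - upper parameter -12 makes this a finite sum (last index 12), evaluated exactly. Sum: \frac{145269541}{3891888000}.

Structural cue: x = 1 and (1)_k (C = 8/5) is k! itself.
Term ratio: r(k) = 1 * (k-12) / [(k+2) (k+1)] - rational in k, leading ratio 1; with t_0 = \frac{8}{5}, classification follows.


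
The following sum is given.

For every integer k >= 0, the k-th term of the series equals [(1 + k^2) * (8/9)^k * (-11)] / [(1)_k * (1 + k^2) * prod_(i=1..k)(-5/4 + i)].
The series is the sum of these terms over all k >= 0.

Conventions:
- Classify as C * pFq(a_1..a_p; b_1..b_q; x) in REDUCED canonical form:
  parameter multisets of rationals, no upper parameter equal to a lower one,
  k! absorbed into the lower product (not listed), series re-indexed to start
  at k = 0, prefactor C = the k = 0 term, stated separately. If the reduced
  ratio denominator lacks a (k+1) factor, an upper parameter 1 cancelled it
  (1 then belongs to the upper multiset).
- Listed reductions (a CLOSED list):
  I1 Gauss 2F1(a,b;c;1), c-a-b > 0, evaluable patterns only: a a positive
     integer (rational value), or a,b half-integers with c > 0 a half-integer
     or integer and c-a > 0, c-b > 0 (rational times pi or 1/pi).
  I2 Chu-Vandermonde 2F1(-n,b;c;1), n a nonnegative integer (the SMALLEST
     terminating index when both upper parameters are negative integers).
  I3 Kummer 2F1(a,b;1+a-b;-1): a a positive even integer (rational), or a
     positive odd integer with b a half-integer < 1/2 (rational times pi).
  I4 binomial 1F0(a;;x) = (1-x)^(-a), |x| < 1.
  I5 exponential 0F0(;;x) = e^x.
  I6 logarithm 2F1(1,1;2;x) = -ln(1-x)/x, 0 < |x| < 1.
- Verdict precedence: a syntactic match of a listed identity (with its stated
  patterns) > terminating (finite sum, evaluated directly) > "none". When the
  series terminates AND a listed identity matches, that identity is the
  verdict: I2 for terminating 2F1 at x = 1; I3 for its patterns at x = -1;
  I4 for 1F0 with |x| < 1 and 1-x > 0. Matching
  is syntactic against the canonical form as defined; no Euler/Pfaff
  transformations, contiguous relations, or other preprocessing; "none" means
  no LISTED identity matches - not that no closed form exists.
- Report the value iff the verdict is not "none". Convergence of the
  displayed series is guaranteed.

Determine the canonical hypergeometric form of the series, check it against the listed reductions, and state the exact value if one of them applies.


Classification (C = -11): 0F1 with upper {-}, lower {-1/4}, argument x = 8/9. Verdict: none. No listed pattern accepts 0F1(-; -1/4; 8/9).

Key observation: from the first term -11: k^2 + 1 divides numerator and denominator alike; C = -11 after cancelling.
Consecutive-term ratio: r(k) = (8/9) * 1 / [(k-1/4) (k+1)] - poly over poly, x = (8/9) from leading terms; C = -11 at k = 0.


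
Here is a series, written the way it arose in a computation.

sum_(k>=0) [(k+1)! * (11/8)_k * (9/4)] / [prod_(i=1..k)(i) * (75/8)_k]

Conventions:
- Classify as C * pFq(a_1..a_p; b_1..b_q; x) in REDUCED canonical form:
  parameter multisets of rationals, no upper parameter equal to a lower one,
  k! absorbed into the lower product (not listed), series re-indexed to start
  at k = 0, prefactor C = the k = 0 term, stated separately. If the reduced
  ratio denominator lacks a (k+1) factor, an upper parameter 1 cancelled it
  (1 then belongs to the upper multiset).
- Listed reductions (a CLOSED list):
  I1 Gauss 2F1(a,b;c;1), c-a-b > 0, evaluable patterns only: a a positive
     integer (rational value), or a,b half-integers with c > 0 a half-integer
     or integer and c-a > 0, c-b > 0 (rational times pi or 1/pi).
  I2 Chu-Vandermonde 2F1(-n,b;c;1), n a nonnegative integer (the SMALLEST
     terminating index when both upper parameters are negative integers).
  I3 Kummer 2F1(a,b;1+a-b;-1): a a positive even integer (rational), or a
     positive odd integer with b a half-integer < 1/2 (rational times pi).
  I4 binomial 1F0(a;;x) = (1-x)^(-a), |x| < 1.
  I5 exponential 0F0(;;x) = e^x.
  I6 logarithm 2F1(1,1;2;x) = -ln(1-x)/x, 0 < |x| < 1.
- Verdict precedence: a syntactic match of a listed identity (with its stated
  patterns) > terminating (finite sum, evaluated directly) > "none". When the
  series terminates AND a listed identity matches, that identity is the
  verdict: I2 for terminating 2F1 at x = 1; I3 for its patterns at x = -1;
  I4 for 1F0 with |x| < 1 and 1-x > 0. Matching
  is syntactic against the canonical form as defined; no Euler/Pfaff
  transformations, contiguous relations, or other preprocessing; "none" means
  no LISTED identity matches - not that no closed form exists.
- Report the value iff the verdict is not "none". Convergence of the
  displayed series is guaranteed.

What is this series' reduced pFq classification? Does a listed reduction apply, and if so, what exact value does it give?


This is 9/4 * 2F1(11/8, 2; 75/8; 1) in reduced canonical form. Verdict: Gauss (I1, integer-parameter pattern) applies (x = 1: the Gamma ratio telescopes since c-a-b = 6 > 0 and a = 2 in Z>0). Value: 11859/3584.

Key step: t_0 being 9/4, the factorial ratio (C = 9/4, x = 1) (k+a-1)!/(a-1)! is a rising factorial (a)_k.
Consecutive-term ratio: r(k) = 1 * (k+11/8) (k+2) / [(k+75/8) (k+1)] - poly over poly, x = 1 from leading terms; C = 9/4 at k = 0.


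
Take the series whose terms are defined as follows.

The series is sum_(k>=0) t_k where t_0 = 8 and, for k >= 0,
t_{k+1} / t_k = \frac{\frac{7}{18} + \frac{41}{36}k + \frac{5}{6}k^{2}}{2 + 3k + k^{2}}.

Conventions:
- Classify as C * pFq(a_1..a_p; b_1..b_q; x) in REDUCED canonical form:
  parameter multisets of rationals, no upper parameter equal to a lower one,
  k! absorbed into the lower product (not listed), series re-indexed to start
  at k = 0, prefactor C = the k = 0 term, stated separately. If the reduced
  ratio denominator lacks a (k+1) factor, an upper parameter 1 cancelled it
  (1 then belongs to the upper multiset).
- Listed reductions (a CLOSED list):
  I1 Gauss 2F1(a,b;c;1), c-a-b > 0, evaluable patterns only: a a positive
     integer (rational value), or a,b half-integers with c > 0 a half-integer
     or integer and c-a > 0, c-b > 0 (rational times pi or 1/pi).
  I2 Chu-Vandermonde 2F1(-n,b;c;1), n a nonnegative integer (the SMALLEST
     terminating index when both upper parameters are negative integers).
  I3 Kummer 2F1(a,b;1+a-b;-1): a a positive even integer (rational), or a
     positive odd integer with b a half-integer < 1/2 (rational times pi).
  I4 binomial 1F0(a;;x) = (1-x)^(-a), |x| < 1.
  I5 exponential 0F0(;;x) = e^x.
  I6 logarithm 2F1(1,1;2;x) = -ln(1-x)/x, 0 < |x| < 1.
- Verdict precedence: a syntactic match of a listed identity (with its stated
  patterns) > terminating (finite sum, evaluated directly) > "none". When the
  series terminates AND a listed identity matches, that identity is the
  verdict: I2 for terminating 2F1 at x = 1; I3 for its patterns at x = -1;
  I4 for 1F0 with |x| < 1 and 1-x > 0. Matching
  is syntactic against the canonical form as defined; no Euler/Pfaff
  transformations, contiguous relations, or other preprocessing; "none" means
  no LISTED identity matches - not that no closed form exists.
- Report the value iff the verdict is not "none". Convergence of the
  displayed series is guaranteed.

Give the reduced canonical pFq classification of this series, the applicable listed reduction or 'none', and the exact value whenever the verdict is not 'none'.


Canonical form: C = 8 times 2F1 with upper {\frac{2}{3}, \frac{7}{10}}, lower {2}, x = \frac{5}{6}. Verdict: no listed reduction: x = \frac{5}{6} and upper {\frac{2}{3}, \frac{7}{10}} fail every I1-I6 pattern.

Structural cue: t_0 = 8 here, and roots of the ratio polynomials (C = 8) are the negated parameters.
Consecutive-term ratio: r(k) = \frac{5}{6} * (k+\frac{2}{3}) (k+\frac{7}{10}) / [(k+2) (k+1)] - poly over poly, x = \frac{5}{6} from leading terms; C = 8 at k = 0.


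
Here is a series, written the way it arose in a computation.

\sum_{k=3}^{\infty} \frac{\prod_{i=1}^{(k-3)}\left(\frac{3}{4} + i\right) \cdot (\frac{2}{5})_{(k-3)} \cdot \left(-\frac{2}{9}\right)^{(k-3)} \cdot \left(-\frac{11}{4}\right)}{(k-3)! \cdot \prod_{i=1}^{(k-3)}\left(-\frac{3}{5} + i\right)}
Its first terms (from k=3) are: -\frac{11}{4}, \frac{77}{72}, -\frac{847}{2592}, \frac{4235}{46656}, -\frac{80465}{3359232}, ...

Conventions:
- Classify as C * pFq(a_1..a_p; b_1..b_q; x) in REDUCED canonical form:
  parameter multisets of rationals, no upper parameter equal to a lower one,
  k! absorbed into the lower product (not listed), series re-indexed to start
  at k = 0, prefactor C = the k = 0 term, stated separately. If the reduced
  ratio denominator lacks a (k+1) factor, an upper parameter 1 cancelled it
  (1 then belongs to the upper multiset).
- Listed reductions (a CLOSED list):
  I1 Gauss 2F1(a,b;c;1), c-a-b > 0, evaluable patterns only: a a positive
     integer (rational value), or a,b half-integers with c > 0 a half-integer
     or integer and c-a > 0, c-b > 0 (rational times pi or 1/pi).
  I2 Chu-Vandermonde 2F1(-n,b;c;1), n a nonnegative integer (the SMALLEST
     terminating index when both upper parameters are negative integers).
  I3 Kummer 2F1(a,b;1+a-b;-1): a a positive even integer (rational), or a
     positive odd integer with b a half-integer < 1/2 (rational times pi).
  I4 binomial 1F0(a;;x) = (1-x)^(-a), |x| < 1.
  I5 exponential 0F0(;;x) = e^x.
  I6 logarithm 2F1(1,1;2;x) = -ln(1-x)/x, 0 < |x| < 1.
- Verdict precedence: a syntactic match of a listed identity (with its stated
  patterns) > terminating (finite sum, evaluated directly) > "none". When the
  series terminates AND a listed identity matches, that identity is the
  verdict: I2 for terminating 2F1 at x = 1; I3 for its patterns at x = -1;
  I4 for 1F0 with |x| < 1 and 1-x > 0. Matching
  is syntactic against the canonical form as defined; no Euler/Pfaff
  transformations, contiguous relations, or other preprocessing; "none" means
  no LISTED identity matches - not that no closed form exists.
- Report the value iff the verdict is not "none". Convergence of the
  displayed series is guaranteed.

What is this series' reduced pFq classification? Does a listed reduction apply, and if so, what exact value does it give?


With C = -\frac{11}{4}: the canonical form is 1F0(\frac{7}{4}; -; -\frac{2}{9}). Verdict at x = -\frac{2}{9}: binomial (I4) matches (the 1F0 binomial series: exponent -7/4, x = -\frac{2}{9}). Exact value: \left(-\frac{11}{4}\right) \cdot \left(\frac{11}{9}\right)^{-\frac{7}{4}}.

The tell: t_0 being -\frac{11}{4}, the running product (C = -11/4) telescopes to a rising factorial.
Ratio: r(k) = -\frac{2}{9} * (k+\frac{7}{4}) / [(k+1)] ; factor over Q: parameters, x = -\frac{2}{9}, and C = -\frac{11}{4}.


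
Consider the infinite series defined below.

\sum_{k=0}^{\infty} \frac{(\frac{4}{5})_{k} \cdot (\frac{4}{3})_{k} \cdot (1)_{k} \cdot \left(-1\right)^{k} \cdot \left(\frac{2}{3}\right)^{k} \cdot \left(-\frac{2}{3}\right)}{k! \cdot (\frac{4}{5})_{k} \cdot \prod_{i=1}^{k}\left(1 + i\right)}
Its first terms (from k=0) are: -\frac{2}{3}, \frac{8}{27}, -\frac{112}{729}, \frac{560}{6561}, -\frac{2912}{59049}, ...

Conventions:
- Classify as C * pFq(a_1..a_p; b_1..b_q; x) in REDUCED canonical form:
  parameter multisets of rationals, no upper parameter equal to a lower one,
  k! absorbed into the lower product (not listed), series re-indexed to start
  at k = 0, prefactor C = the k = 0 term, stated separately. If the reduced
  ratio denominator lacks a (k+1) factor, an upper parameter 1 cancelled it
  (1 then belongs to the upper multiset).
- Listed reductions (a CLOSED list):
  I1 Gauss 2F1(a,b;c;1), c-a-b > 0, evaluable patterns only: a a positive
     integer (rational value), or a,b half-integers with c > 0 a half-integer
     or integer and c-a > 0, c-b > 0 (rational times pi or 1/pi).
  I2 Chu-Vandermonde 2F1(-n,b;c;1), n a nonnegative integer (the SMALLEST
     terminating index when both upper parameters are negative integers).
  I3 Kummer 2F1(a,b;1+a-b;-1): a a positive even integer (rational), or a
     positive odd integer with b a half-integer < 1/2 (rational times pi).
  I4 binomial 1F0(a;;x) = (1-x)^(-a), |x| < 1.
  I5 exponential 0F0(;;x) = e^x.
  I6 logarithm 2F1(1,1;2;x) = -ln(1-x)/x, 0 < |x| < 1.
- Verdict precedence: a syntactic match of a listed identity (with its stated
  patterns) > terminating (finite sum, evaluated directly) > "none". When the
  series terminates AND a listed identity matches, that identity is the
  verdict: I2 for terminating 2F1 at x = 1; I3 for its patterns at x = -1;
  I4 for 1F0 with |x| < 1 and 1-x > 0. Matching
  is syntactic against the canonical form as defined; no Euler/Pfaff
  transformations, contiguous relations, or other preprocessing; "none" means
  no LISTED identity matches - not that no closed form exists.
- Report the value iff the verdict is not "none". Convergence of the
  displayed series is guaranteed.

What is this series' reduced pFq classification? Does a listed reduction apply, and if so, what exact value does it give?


The series (x = -\frac{2}{3}) is 2F1: upper {1, \frac{4}{3}}, lower {2}, prefactor -\frac{2}{3}. Verdict: none. A 2F1 with upper {1, \frac{4}{3}} fits none of I1-I6 at x = -\frac{2}{3}; the sum runs forever.

Structural cue: t_0 = -\frac{2}{3} here, and the (-1)^k factor (prefactor -2/3) folds into the argument's sign.
Ratio: r(k) = -\frac{2}{3} * (k+1) (k+\frac{4}{3}) / [(k+2) (k+1)] - rational in k. x = -\frac{2}{3}; t_0 = -\frac{2}{3}; negate the roots.


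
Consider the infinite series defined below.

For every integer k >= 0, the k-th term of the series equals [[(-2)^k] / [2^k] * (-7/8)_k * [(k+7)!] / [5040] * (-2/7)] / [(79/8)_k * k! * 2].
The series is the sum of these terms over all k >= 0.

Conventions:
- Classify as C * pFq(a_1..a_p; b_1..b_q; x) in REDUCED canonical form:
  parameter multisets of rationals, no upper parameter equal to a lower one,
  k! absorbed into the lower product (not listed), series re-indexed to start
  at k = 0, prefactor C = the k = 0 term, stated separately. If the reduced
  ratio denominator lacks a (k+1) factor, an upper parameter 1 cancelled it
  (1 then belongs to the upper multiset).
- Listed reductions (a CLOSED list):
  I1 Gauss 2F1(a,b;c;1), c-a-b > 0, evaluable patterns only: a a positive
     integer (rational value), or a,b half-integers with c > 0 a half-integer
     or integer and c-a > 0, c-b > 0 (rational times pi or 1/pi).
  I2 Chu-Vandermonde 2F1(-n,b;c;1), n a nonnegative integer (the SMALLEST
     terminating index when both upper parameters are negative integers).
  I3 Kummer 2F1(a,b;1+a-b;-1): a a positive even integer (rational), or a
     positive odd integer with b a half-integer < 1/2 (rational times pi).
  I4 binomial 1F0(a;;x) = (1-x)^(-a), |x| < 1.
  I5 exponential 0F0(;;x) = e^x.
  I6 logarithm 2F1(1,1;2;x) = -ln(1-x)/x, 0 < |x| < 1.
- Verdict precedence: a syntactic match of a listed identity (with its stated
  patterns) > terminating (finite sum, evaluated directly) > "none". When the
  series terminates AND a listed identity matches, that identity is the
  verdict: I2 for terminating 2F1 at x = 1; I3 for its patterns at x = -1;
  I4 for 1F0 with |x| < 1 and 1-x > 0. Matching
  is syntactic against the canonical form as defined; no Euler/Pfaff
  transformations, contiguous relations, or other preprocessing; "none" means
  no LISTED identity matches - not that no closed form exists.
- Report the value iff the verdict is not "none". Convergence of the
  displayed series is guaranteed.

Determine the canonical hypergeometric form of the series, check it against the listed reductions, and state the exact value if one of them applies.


Classification (C = -1/7): 2F1 with upper {-7/8, 8}, lower {79/8}, argument x = -1. Verdict at x = -1: Kummer (I3) matches (x = -1; c = 79/8 equals 1+a-b for upper {-7/8, 8}: listed pattern). Exact value: -110121/458752.

The tell: x = (-1) and the factorial ratio (prefactor -1/7) (k+a-1)!/(a-1)! is a rising factorial (a)_k.
Consecutive-term ratio: r(k) = (-1) * (k-7/8) (k+8) / [(k+79/8) (k+1)] - rational in k. x = (-1); t_0 = -1/7; negate the roots.
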